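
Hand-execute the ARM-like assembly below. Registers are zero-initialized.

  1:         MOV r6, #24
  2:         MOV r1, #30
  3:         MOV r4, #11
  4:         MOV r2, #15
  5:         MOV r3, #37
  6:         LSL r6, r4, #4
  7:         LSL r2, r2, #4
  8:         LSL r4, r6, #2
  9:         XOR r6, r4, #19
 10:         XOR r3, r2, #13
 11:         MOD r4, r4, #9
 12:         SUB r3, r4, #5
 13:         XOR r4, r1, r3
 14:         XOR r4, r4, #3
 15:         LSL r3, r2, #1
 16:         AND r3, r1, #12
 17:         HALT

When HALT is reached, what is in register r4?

-32

MOV r6, #24 → r6=24
MOV r1, #30 → r1=30
MOV r4, #11 → r4=11
MOV r2, #15 → r2=15
MOV r3, #37 → r3=37
LSL r6, r4, #4 → r6=11<<4=176
LSL r2, r2, #4 → r2=15<<4=240
LSL r4, r6, #2 → r4=176<<2=704
XOR r6, r4, #19 → r6=704^19=723
XOR r3, r2, #13 → r3=240^13=253
MOD r4, r4, #9 → r4=704%9=2
SUB r3, r4, #5 → r3=2-5=-3
XOR r4, r1, r3 → r4=30^(-3)=-29
XOR r4, r4, #3 → r4=(-29)^3=-32
LSL r3, r2, #1 → r3=240<<1=480
AND r3, r1, #12 → r3=30&12=12
halt.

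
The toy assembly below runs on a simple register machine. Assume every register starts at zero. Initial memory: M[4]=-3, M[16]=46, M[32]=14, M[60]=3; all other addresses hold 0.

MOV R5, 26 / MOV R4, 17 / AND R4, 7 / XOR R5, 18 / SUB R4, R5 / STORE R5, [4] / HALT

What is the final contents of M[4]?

R5=26
R4=17
R4=17&7=1
R5=26^18=8
R4=1-8=-7
STORE R5, [4] → M[4]=8
halt.

8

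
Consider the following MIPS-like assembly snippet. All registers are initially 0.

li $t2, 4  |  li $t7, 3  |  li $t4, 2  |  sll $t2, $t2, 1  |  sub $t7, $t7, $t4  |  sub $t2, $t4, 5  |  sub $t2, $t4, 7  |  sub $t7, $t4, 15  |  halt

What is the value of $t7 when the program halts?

-13

after li $t2, 4: $t2=4
after li $t7, 3: $t7=3
after li $t4, 2: $t4=2
after sll $t2, $t2, 1: $t2=4<<1=8
after sub $t7, $t7, $t4: $t7=3-2=1
after sub $t2, $t4, 5: $t2=2-5=-3
after sub $t2, $t4, 7: $t2=2-7=-5
after sub $t7, $t4, 15: $t7=2-15=-13
halt.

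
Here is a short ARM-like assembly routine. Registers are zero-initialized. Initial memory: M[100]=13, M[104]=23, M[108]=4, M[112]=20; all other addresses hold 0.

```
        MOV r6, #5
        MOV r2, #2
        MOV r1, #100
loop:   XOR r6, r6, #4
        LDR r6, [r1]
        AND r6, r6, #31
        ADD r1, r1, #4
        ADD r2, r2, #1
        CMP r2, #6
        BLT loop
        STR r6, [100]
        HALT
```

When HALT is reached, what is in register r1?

r6=5
r2=2
r1=100
r6=5^4=1
r6=M[100]=13
r6=13&31=13
r1=100+4=104
r2=2+1=3
CMP r2, #6  (cmp 3,6)
BLT loop: taken
r6=13^4=9
r6=M[104]=23
r6=23&31=23
r1=104+4=108
r2=3+1=4
CMP r2, #6  (cmp 4,6)
BLT loop: taken
r6=23^4=19
r6=M[108]=4
r6=4&31=4
r1=108+4=112
r2=4+1=5
CMP r2, #6  (cmp 5,6)
BLT loop: taken
r6=4^4=0
r6=M[112]=20
r6=20&31=20
r1=112+4=116
r2=5+1=6
CMP r2, #6  (cmp 6,6)
BLT loop: not taken
STR r6, [100] → M[100]=20
halt.

116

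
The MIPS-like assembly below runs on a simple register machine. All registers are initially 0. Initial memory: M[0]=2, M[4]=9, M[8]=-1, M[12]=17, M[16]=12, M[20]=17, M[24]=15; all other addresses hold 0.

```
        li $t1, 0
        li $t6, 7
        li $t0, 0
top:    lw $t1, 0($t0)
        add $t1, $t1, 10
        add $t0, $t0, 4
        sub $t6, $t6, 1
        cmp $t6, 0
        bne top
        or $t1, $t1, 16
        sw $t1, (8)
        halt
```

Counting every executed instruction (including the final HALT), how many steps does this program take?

48

after li $t1, 0: $t1=0
after li $t6, 7: $t6=7
after li $t0, 0: $t0=0
after lw $t1, 0($t0): $t1=M[0]=2
after add $t1, $t1, 10: $t1=2+10=12
after add $t0, $t0, 4: $t0=0+4=4
after sub $t6, $t6, 1: $t6=7-1=6
cmp $t6, 0  (cmp 6,0)
bne top: taken
after lw $t1, 0($t0): $t1=M[4]=9
after add $t1, $t1, 10: $t1=9+10=19
after add $t0, $t0, 4: $t0=4+4=8
after sub $t6, $t6, 1: $t6=6-1=5
cmp $t6, 0  (cmp 5,0)
bne top: taken
after lw $t1, 0($t0): $t1=M[8]=-1
after add $t1, $t1, 10: $t1=(-1)+10=9
after add $t0, $t0, 4: $t0=8+4=12
after sub $t6, $t6, 1: $t6=5-1=4
cmp $t6, 0  (cmp 4,0)
bne top: taken
after lw $t1, 0($t0): $t1=M[12]=17
after add $t1, $t1, 10: $t1=17+10=27
after add $t0, $t0, 4: $t0=12+4=16
after sub $t6, $t6, 1: $t6=4-1=3
cmp $t6, 0  (cmp 3,0)
bne top: taken
after lw $t1, 0($t0): $t1=M[16]=12
after add $t1, $t1, 10: $t1=12+10=22
after add $t0, $t0, 4: $t0=16+4=20
after sub $t6, $t6, 1: $t6=3-1=2
cmp $t6, 0  (cmp 2,0)
bne top: taken
after lw $t1, 0($t0): $t1=M[20]=17
after add $t1, $t1, 10: $t1=17+10=27
after add $t0, $t0, 4: $t0=20+4=24
after sub $t6, $t6, 1: $t6=2-1=1
cmp $t6, 0  (cmp 1,0)
bne top: taken
after lw $t1, 0($t0): $t1=M[24]=15
after add $t1, $t1, 10: $t1=15+10=25
after add $t0, $t0, 4: $t0=24+4=28
after sub $t6, $t6, 1: $t6=1-1=0
cmp $t6, 0  (cmp 0,0)
bne top: not taken
after or $t1, $t1, 16: $t1=25|16=25
sw $t1, (8) → M[8]=25
halt.
Total executed instructions: 48.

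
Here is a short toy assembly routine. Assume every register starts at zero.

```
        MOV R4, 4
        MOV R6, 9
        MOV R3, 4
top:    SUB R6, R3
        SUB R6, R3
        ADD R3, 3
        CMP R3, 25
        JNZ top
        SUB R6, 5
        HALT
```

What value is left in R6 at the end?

MOV R4, 4 → R4=4
MOV R6, 9 → R6=9
MOV R3, 4 → R3=4
SUB R6, R3 → R6=9-4=5
SUB R6, R3 → R6=5-4=1
ADD R3, 3 → R3=4+3=7
CMP R3, 25  (cmp 7,25)
JNZ top: taken
SUB R6, R3 → R6=1-7=-6
SUB R6, R3 → R6=(-6)-7=-13
ADD R3, 3 → R3=7+3=10
CMP R3, 25  (cmp 10,25)
JNZ top: taken
SUB R6, R3 → R6=(-13)-10=-23
SUB R6, R3 → R6=(-23)-10=-33
ADD R3, 3 → R3=10+3=13
CMP R3, 25  (cmp 13,25)
JNZ top: taken
SUB R6, R3 → R6=(-33)-13=-46
SUB R6, R3 → R6=(-46)-13=-59
ADD R3, 3 → R3=13+3=16
CMP R3, 25  (cmp 16,25)
JNZ top: taken
SUB R6, R3 → R6=(-59)-16=-75
SUB R6, R3 → R6=(-75)-16=-91
ADD R3, 3 → R3=16+3=19
CMP R3, 25  (cmp 19,25)
JNZ top: taken
SUB R6, R3 → R6=(-91)-19=-110
SUB R6, R3 → R6=(-110)-19=-129
ADD R3, 3 → R3=19+3=22
CMP R3, 25  (cmp 22,25)
JNZ top: taken
SUB R6, R3 → R6=(-129)-22=-151
SUB R6, R3 → R6=(-151)-22=-173
ADD R3, 3 → R3=22+3=25
CMP R3, 25  (cmp 25,25)
JNZ top: not taken
SUB R6, 5 → R6=(-173)-5=-178
halt.

-178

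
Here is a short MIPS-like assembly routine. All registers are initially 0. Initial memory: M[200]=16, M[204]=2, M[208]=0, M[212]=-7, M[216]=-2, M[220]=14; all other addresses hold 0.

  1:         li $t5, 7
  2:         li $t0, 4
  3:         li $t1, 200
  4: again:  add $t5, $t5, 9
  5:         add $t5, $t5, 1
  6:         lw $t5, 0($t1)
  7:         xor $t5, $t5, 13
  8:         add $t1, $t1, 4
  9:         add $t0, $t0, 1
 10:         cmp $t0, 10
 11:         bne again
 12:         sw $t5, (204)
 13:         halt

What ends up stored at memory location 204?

3

li $t5, 7 → $t5=7
li $t0, 4 → $t0=4
li $t1, 200 → $t1=200
add $t5, $t5, 9 → $t5=7+9=16
add $t5, $t5, 1 → $t5=16+1=17
lw $t5, 0($t1) → $t5=M[200]=16
xor $t5, $t5, 13 → $t5=16^13=29
add $t1, $t1, 4 → $t1=200+4=204
add $t0, $t0, 1 → $t0=4+1=5
cmp $t0, 10  (cmp 5,10)
bne again: taken
add $t5, $t5, 9 → $t5=29+9=38
add $t5, $t5, 1 → $t5=38+1=39
lw $t5, 0($t1) → $t5=M[204]=2
xor $t5, $t5, 13 → $t5=2^13=15
add $t1, $t1, 4 → $t1=204+4=208
add $t0, $t0, 1 → $t0=5+1=6
cmp $t0, 10  (cmp 6,10)
bne again: taken
add $t5, $t5, 9 → $t5=15+9=24
add $t5, $t5, 1 → $t5=24+1=25
lw $t5, 0($t1) → $t5=M[208]=0
xor $t5, $t5, 13 → $t5=0^13=13
add $t1, $t1, 4 → $t1=208+4=212
add $t0, $t0, 1 → $t0=6+1=7
cmp $t0, 10  (cmp 7,10)
bne again: taken
add $t5, $t5, 9 → $t5=13+9=22
add $t5, $t5, 1 → $t5=22+1=23
lw $t5, 0($t1) → $t5=M[212]=-7
xor $t5, $t5, 13 → $t5=(-7)^13=-12
add $t1, $t1, 4 → $t1=212+4=216
add $t0, $t0, 1 → $t0=7+1=8
cmp $t0, 10  (cmp 8,10)
bne again: taken
add $t5, $t5, 9 → $t5=(-12)+9=-3
add $t5, $t5, 1 → $t5=(-3)+1=-2
lw $t5, 0($t1) → $t5=M[216]=-2
xor $t5, $t5, 13 → $t5=(-2)^13=-13
add $t1, $t1, 4 → $t1=216+4=220
add $t0, $t0, 1 → $t0=8+1=9
cmp $t0, 10  (cmp 9,10)
bne again: taken
add $t5, $t5, 9 → $t5=(-13)+9=-4
add $t5, $t5, 1 → $t5=(-4)+1=-3
lw $t5, 0($t1) → $t5=M[220]=14
xor $t5, $t5, 13 → $t5=14^13=3
add $t1, $t1, 4 → $t1=220+4=224
add $t0, $t0, 1 → $t0=9+1=10
cmp $t0, 10  (cmp 10,10)
bne again: not taken
sw $t5, (204) → M[204]=3
halt.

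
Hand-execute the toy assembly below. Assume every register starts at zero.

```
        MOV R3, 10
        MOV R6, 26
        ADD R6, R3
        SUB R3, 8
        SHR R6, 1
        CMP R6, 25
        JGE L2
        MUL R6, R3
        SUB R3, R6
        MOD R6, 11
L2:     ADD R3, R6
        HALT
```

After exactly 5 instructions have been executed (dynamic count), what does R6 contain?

after MOV R3, 10: R3=10
after MOV R6, 26: R6=26
after ADD R6, R3: R6=26+10=36
after SUB R3, 8: R3=10-8=2
after SHR R6, 1: R6=36>>1=18
After step 5: R6 = 18.

18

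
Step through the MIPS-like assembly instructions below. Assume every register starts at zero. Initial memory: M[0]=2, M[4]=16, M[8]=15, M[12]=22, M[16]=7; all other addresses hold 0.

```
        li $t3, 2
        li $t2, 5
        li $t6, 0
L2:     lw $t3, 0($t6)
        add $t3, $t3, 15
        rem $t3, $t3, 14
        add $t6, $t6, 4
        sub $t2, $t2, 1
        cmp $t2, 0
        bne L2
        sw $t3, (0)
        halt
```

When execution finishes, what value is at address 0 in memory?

8

$t3=2
$t2=5
$t6=0
$t3=M[0]=2
$t3=2+15=17
$t3=17%14=3
$t6=0+4=4
$t2=5-1=4
cmp $t2, 0  (cmp 4,0)
bne L2: taken
$t3=M[4]=16
$t3=16+15=31
$t3=31%14=3
$t6=4+4=8
$t2=4-1=3
cmp $t2, 0  (cmp 3,0)
bne L2: taken
$t3=M[8]=15
$t3=15+15=30
$t3=30%14=2
$t6=8+4=12
$t2=3-1=2
cmp $t2, 0  (cmp 2,0)
bne L2: taken
$t3=M[12]=22
$t3=22+15=37
$t3=37%14=9
$t6=12+4=16
$t2=2-1=1
cmp $t2, 0  (cmp 1,0)
bne L2: taken
$t3=M[16]=7
$t3=7+15=22
$t3=22%14=8
$t6=16+4=20
$t2=1-1=0
cmp $t2, 0  (cmp 0,0)
bne L2: not taken
sw $t3, (0) → M[0]=8
halt.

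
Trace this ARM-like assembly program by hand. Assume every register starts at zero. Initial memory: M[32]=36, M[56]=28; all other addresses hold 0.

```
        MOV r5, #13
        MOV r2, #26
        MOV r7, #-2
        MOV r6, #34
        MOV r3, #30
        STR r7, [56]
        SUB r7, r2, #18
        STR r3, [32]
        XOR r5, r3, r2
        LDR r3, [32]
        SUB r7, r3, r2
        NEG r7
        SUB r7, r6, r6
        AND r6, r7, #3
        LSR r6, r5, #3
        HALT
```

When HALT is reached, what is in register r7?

after MOV r5, #13: r5=13
after MOV r2, #26: r2=26
after MOV r7, #-2: r7=-2
after MOV r6, #34: r6=34
after MOV r3, #30: r3=30
STR r7, [56] → M[56]=-2
after SUB r7, r2, #18: r7=26-18=8
STR r3, [32] → M[32]=30
after XOR r5, r3, r2: r5=30^26=4
after LDR r3, [32]: r3=M[32]=30
after SUB r7, r3, r2: r7=30-26=4
after NEG r7: r7=-(4)=-4
after SUB r7, r6, r6: r7=34-34=0
after AND r6, r7, #3: r6=0&3=0
after LSR r6, r5, #3: r6=4>>3=0
halt.

0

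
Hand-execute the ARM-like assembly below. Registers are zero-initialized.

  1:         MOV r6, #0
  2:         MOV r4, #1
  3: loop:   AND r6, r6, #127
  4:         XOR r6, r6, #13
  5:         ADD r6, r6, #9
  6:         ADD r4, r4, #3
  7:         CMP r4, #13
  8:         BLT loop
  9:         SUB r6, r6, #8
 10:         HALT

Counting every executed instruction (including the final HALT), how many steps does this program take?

after MOV r6, #0: r6=0
after MOV r4, #1: r4=1
after AND r6, r6, #127: r6=0&127=0
after XOR r6, r6, #13: r6=0^13=13
after ADD r6, r6, #9: r6=13+9=22
after ADD r4, r4, #3: r4=1+3=4
CMP r4, #13  (cmp 4,13)
BLT loop: taken
after AND r6, r6, #127: r6=22&127=22
after XOR r6, r6, #13: r6=22^13=27
after ADD r6, r6, #9: r6=27+9=36
after ADD r4, r4, #3: r4=4+3=7
CMP r4, #13  (cmp 7,13)
BLT loop: taken
after AND r6, r6, #127: r6=36&127=36
after XOR r6, r6, #13: r6=36^13=41
after ADD r6, r6, #9: r6=41+9=50
after ADD r4, r4, #3: r4=7+3=10
CMP r4, #13  (cmp 10,13)
BLT loop: taken
after AND r6, r6, #127: r6=50&127=50
after XOR r6, r6, #13: r6=50^13=63
after ADD r6, r6, #9: r6=63+9=72
after ADD r4, r4, #3: r4=10+3=13
CMP r4, #13  (cmp 13,13)
BLT loop: not taken
after SUB r6, r6, #8: r6=72-8=64
halt.
Total executed instructions: 28.

28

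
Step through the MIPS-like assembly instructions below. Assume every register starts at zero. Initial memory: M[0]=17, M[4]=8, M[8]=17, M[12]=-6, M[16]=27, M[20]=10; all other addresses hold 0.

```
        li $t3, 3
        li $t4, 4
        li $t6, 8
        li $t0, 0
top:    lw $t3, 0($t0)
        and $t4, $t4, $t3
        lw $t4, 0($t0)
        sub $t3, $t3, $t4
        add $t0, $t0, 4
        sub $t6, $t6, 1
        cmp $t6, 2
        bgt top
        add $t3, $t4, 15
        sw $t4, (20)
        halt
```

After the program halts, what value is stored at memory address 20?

10

$t3=3
$t4=4
$t6=8
$t0=0
$t3=M[0]=17
$t4=4&17=0
$t4=M[0]=17
$t3=17-17=0
$t0=0+4=4
$t6=8-1=7
cmp $t6, 2  (cmp 7,2)
bgt top: taken
$t3=M[4]=8
$t4=17&8=0
$t4=M[4]=8
$t3=8-8=0
$t0=4+4=8
$t6=7-1=6
cmp $t6, 2  (cmp 6,2)
bgt top: taken
$t3=M[8]=17
$t4=8&17=0
$t4=M[8]=17
$t3=17-17=0
$t0=8+4=12
$t6=6-1=5
cmp $t6, 2  (cmp 5,2)
bgt top: taken
$t3=M[12]=-6
$t4=17&(-6)=16
$t4=M[12]=-6
$t3=(-6)-(-6)=0
$t0=12+4=16
$t6=5-1=4
cmp $t6, 2  (cmp 4,2)
bgt top: taken
$t3=M[16]=27
$t4=(-6)&27=26
$t4=M[16]=27
$t3=27-27=0
$t0=16+4=20
$t6=4-1=3
cmp $t6, 2  (cmp 3,2)
bgt top: taken
$t3=M[20]=10
$t4=27&10=10
$t4=M[20]=10
$t3=10-10=0
$t0=20+4=24
$t6=3-1=2
cmp $t6, 2  (cmp 2,2)
bgt top: not taken
$t3=10+15=25
sw $t4, (20) → M[20]=10
halt.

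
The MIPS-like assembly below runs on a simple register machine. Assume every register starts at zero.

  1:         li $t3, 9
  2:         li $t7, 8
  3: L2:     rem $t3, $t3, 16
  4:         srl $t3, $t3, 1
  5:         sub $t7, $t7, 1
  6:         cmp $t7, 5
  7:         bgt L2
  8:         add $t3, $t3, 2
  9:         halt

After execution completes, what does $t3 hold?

3

$t3=9
$t7=8
$t3=9%16=9
$t3=9>>1=4
$t7=8-1=7
cmp $t7, 5  (cmp 7,5)
bgt L2: taken
$t3=4%16=4
$t3=4>>1=2
$t7=7-1=6
cmp $t7, 5  (cmp 6,5)
bgt L2: taken
$t3=2%16=2
$t3=2>>1=1
$t7=6-1=5
cmp $t7, 5  (cmp 5,5)
bgt L2: not taken
$t3=1+2=3
halt.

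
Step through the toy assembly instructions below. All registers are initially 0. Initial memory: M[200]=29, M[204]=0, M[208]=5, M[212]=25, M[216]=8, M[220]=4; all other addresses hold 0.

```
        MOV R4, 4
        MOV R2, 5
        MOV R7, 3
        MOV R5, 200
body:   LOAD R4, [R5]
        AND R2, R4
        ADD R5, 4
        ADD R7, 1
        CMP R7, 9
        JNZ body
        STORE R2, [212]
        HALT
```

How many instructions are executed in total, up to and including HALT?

R4=4
R2=5
R7=3
R5=200
R4=M[200]=29
R2=5&29=5
R5=200+4=204
R7=3+1=4
CMP R7, 9  (cmp 4,9)
JNZ body: taken
R4=M[204]=0
R2=5&0=0
R5=204+4=208
R7=4+1=5
CMP R7, 9  (cmp 5,9)
JNZ body: taken
R4=M[208]=5
R2=0&5=0
R5=208+4=212
R7=5+1=6
CMP R7, 9  (cmp 6,9)
JNZ body: taken
R4=M[212]=25
R2=0&25=0
R5=212+4=216
R7=6+1=7
CMP R7, 9  (cmp 7,9)
JNZ body: taken
R4=M[216]=8
R2=0&8=0
R5=216+4=220
R7=7+1=8
CMP R7, 9  (cmp 8,9)
JNZ body: taken
R4=M[220]=4
R2=0&4=0
R5=220+4=224
R7=8+1=9
CMP R7, 9  (cmp 9,9)
JNZ body: not taken
STORE R2, [212] → M[212]=0
halt.
Total executed instructions: 42.

42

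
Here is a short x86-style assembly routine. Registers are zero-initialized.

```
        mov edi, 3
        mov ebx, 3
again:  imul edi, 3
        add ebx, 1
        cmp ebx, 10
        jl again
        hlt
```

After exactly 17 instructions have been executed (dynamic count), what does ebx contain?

7

mov edi, 3 → edi=3
mov ebx, 3 → ebx=3
imul edi, 3 → edi=3*3=9
add ebx, 1 → ebx=3+1=4
cmp ebx, 10  (cmp 4,10)
jl again: taken
imul edi, 3 → edi=9*3=27
add ebx, 1 → ebx=4+1=5
cmp ebx, 10  (cmp 5,10)
jl again: taken
imul edi, 3 → edi=27*3=81
add ebx, 1 → ebx=5+1=6
cmp ebx, 10  (cmp 6,10)
jl again: taken
imul edi, 3 → edi=81*3=243
add ebx, 1 → ebx=6+1=7
cmp ebx, 10  (cmp 7,10)
After step 17: ebx = 7.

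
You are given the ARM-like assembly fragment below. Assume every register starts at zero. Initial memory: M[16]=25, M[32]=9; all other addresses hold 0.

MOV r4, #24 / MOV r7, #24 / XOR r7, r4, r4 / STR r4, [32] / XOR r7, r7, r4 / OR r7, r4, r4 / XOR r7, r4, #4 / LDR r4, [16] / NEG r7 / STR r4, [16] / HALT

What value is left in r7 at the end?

-28

r4=24
r7=24
r7=24^24=0
STR r4, [32] → M[32]=24
r7=0^24=24
r7=24|24=24
r7=24^4=28
r4=M[16]=25
r7=-(28)=-28
STR r4, [16] → M[16]=25
halt.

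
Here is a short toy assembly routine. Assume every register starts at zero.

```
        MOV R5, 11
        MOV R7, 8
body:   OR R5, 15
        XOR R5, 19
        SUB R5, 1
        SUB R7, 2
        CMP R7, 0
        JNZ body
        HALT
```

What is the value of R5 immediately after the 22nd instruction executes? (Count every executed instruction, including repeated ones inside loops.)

12

after MOV R5, 11: R5=11
after MOV R7, 8: R7=8
after OR R5, 15: R5=11|15=15
after XOR R5, 19: R5=15^19=28
after SUB R5, 1: R5=28-1=27
after SUB R7, 2: R7=8-2=6
CMP R7, 0  (cmp 6,0)
JNZ body: taken
after OR R5, 15: R5=27|15=31
after XOR R5, 19: R5=31^19=12
after SUB R5, 1: R5=12-1=11
after SUB R7, 2: R7=6-2=4
CMP R7, 0  (cmp 4,0)
JNZ body: taken
after OR R5, 15: R5=11|15=15
after XOR R5, 19: R5=15^19=28
after SUB R5, 1: R5=28-1=27
after SUB R7, 2: R7=4-2=2
CMP R7, 0  (cmp 2,0)
JNZ body: taken
after OR R5, 15: R5=27|15=31
after XOR R5, 19: R5=31^19=12
After step 22: R5 = 12.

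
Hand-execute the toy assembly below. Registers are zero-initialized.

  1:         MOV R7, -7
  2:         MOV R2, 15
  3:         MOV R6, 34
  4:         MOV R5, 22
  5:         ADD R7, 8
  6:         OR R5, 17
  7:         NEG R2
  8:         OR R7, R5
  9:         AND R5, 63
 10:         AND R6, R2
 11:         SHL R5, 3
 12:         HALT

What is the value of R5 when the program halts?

MOV R7, -7 → R7=-7
MOV R2, 15 → R2=15
MOV R6, 34 → R6=34
MOV R5, 22 → R5=22
ADD R7, 8 → R7=(-7)+8=1
OR R5, 17 → R5=22|17=23
NEG R2 → R2=-(15)=-15
OR R7, R5 → R7=1|23=23
AND R5, 63 → R5=23&63=23
AND R6, R2 → R6=34&(-15)=32
SHL R5, 3 → R5=23<<3=184
halt.

184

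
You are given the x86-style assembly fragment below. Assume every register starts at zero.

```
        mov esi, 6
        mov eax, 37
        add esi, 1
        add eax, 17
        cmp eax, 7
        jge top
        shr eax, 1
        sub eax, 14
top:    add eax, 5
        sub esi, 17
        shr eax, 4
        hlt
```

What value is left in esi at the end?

-10

after mov esi, 6: esi=6
after mov eax, 37: eax=37
after add esi, 1: esi=6+1=7
after add eax, 17: eax=37+17=54
cmp eax, 7  (cmp 54,7)
jge top: taken
after add eax, 5: eax=54+5=59
after sub esi, 17: esi=7-17=-10
after shr eax, 4: eax=59>>4=3
halt.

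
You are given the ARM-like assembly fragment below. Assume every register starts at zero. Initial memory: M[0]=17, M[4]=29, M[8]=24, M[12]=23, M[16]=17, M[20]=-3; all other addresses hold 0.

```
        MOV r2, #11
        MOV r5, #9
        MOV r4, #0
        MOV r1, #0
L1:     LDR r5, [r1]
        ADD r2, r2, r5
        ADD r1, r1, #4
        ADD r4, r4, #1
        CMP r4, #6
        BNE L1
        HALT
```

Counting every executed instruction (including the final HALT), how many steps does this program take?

41

r2=11
r5=9
r4=0
r1=0
r5=M[0]=17
r2=11+17=28
r1=0+4=4
r4=0+1=1
CMP r4, #6  (cmp 1,6)
BNE L1: taken
r5=M[4]=29
r2=28+29=57
r1=4+4=8
r4=1+1=2
CMP r4, #6  (cmp 2,6)
BNE L1: taken
r5=M[8]=24
r2=57+24=81
r1=8+4=12
r4=2+1=3
CMP r4, #6  (cmp 3,6)
BNE L1: taken
r5=M[12]=23
r2=81+23=104
r1=12+4=16
r4=3+1=4
CMP r4, #6  (cmp 4,6)
BNE L1: taken
r5=M[16]=17
r2=104+17=121
r1=16+4=20
r4=4+1=5
CMP r4, #6  (cmp 5,6)
BNE L1: taken
r5=M[20]=-3
r2=121+(-3)=118
r1=20+4=24
r4=5+1=6
CMP r4, #6  (cmp 6,6)
BNE L1: not taken
halt.
Total executed instructions: 41.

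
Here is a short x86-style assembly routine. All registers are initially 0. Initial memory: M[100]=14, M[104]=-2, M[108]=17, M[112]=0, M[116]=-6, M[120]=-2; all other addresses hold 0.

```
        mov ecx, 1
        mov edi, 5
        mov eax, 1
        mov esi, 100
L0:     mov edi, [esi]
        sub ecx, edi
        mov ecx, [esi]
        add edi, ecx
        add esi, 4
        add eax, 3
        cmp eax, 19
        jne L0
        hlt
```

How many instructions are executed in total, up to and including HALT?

53

after mov ecx, 1: ecx=1
after mov edi, 5: edi=5
after mov eax, 1: eax=1
after mov esi, 100: esi=100
after mov edi, [esi]: edi=M[100]=14
after sub ecx, edi: ecx=1-14=-13
after mov ecx, [esi]: ecx=M[100]=14
after add edi, ecx: edi=14+14=28
after add esi, 4: esi=100+4=104
after add eax, 3: eax=1+3=4
cmp eax, 19  (cmp 4,19)
jne L0: taken
after mov edi, [esi]: edi=M[104]=-2
after sub ecx, edi: ecx=14-(-2)=16
after mov ecx, [esi]: ecx=M[104]=-2
after add edi, ecx: edi=(-2)+(-2)=-4
after add esi, 4: esi=104+4=108
after add eax, 3: eax=4+3=7
cmp eax, 19  (cmp 7,19)
jne L0: taken
after mov edi, [esi]: edi=M[108]=17
after sub ecx, edi: ecx=(-2)-17=-19
after mov ecx, [esi]: ecx=M[108]=17
after add edi, ecx: edi=17+17=34
after add esi, 4: esi=108+4=112
after add eax, 3: eax=7+3=10
cmp eax, 19  (cmp 10,19)
jne L0: taken
after mov edi, [esi]: edi=M[112]=0
after sub ecx, edi: ecx=17-0=17
after mov ecx, [esi]: ecx=M[112]=0
after add edi, ecx: edi=0+0=0
after add esi, 4: esi=112+4=116
after add eax, 3: eax=10+3=13
cmp eax, 19  (cmp 13,19)
jne L0: taken
after mov edi, [esi]: edi=M[116]=-6
after sub ecx, edi: ecx=0-(-6)=6
after mov ecx, [esi]: ecx=M[116]=-6
after add edi, ecx: edi=(-6)+(-6)=-12
after add esi, 4: esi=116+4=120
after add eax, 3: eax=13+3=16
cmp eax, 19  (cmp 16,19)
jne L0: taken
after mov edi, [esi]: edi=M[120]=-2
after sub ecx, edi: ecx=(-6)-(-2)=-4
after mov ecx, [esi]: ecx=M[120]=-2
after add edi, ecx: edi=(-2)+(-2)=-4
after add esi, 4: esi=120+4=124
after add eax, 3: eax=16+3=19
cmp eax, 19  (cmp 19,19)
jne L0: not taken
halt.
Total executed instructions: 53.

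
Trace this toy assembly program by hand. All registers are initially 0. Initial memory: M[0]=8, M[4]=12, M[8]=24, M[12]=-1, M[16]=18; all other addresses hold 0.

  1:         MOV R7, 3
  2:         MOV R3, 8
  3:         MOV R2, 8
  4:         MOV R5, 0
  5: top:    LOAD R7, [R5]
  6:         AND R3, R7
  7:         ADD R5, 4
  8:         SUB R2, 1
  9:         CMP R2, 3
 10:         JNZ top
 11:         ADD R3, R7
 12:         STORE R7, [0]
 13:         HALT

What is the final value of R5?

20

after MOV R7, 3: R7=3
after MOV R3, 8: R3=8
after MOV R2, 8: R2=8
after MOV R5, 0: R5=0
after LOAD R7, [R5]: R7=M[0]=8
after AND R3, R7: R3=8&8=8
after ADD R5, 4: R5=0+4=4
after SUB R2, 1: R2=8-1=7
CMP R2, 3  (cmp 7,3)
JNZ top: taken
after LOAD R7, [R5]: R7=M[4]=12
after AND R3, R7: R3=8&12=8
after ADD R5, 4: R5=4+4=8
after SUB R2, 1: R2=7-1=6
CMP R2, 3  (cmp 6,3)
JNZ top: taken
after LOAD R7, [R5]: R7=M[8]=24
after AND R3, R7: R3=8&24=8
after ADD R5, 4: R5=8+4=12
after SUB R2, 1: R2=6-1=5
CMP R2, 3  (cmp 5,3)
JNZ top: taken
after LOAD R7, [R5]: R7=M[12]=-1
after AND R3, R7: R3=8&(-1)=8
after ADD R5, 4: R5=12+4=16
after SUB R2, 1: R2=5-1=4
CMP R2, 3  (cmp 4,3)
JNZ top: taken
after LOAD R7, [R5]: R7=M[16]=18
after AND R3, R7: R3=8&18=0
after ADD R5, 4: R5=16+4=20
after SUB R2, 1: R2=4-1=3
CMP R2, 3  (cmp 3,3)
JNZ top: not taken
after ADD R3, R7: R3=0+18=18
STORE R7, [0] → M[0]=18
halt.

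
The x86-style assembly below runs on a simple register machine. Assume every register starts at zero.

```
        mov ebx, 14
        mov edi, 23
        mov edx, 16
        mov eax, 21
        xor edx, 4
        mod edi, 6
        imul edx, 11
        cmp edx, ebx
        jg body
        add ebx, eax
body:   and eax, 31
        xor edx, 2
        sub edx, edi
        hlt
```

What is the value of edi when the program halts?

5

after mov ebx, 14: ebx=14
after mov edi, 23: edi=23
after mov edx, 16: edx=16
after mov eax, 21: eax=21
after xor edx, 4: edx=16^4=20
after mod edi, 6: edi=23%6=5
after imul edx, 11: edx=20*11=220
cmp edx, ebx  (cmp 220,14)
jg body: taken
after and eax, 31: eax=21&31=21
after xor edx, 2: edx=220^2=222
after sub edx, edi: edx=222-5=217
halt.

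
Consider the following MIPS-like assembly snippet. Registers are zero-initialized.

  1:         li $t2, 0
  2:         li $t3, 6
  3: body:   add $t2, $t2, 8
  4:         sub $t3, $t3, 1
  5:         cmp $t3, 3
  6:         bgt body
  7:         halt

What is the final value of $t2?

after li $t2, 0: $t2=0
after li $t3, 6: $t3=6
after add $t2, $t2, 8: $t2=0+8=8
after sub $t3, $t3, 1: $t3=6-1=5
cmp $t3, 3  (cmp 5,3)
bgt body: taken
after add $t2, $t2, 8: $t2=8+8=16
after sub $t3, $t3, 1: $t3=5-1=4
cmp $t3, 3  (cmp 4,3)
bgt body: taken
after add $t2, $t2, 8: $t2=16+8=24
after sub $t3, $t3, 1: $t3=4-1=3
cmp $t3, 3  (cmp 3,3)
bgt body: not taken
halt.

24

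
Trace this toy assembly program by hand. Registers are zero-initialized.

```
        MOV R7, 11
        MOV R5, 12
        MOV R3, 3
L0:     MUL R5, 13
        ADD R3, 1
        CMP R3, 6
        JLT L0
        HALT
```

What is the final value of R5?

26364

R7=11
R5=12
R3=3
R5=12*13=156
R3=3+1=4
CMP R3, 6  (cmp 4,6)
JLT L0: taken
R5=156*13=2028
R3=4+1=5
CMP R3, 6  (cmp 5,6)
JLT L0: taken
R5=2028*13=26364
R3=5+1=6
CMP R3, 6  (cmp 6,6)
JLT L0: not taken
halt.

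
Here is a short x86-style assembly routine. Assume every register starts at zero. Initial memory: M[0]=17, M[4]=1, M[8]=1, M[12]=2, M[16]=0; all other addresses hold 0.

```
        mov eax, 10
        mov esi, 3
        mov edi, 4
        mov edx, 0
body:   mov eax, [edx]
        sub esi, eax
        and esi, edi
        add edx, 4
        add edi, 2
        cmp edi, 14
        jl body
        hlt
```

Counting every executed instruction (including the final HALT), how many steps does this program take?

eax=10
esi=3
edi=4
edx=0
eax=M[0]=17
esi=3-17=-14
esi=(-14)&4=0
edx=0+4=4
edi=4+2=6
cmp edi, 14  (cmp 6,14)
jl body: taken
eax=M[4]=1
esi=0-1=-1
esi=(-1)&6=6
edx=4+4=8
edi=6+2=8
cmp edi, 14  (cmp 8,14)
jl body: taken
eax=M[8]=1
esi=6-1=5
esi=5&8=0
edx=8+4=12
edi=8+2=10
cmp edi, 14  (cmp 10,14)
jl body: taken
eax=M[12]=2
esi=0-2=-2
esi=(-2)&10=10
edx=12+4=16
edi=10+2=12
cmp edi, 14  (cmp 12,14)
jl body: taken
eax=M[16]=0
esi=10-0=10
esi=10&12=8
edx=16+4=20
edi=12+2=14
cmp edi, 14  (cmp 14,14)
jl body: not taken
halt.
Total executed instructions: 40.

40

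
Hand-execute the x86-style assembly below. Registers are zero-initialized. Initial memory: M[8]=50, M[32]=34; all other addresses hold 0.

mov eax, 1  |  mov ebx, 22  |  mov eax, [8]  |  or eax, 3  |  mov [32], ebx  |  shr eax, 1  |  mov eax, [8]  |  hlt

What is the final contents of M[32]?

eax=1
ebx=22
eax=M[8]=50
eax=50|3=51
mov [32], ebx → M[32]=22
eax=51>>1=25
eax=M[8]=50
halt.

22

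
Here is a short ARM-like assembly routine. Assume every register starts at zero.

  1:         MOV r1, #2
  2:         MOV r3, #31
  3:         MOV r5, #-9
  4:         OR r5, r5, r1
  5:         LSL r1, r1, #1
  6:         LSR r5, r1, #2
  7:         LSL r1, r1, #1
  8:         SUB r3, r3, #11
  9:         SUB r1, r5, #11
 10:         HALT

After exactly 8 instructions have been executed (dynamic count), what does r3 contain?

after MOV r1, #2: r1=2
after MOV r3, #31: r3=31
after MOV r5, #-9: r5=-9
after OR r5, r5, r1: r5=(-9)|2=-9
after LSL r1, r1, #1: r1=2<<1=4
after LSR r5, r1, #2: r5=4>>2=1
after LSL r1, r1, #1: r1=4<<1=8
after SUB r3, r3, #11: r3=31-11=20
After step 8: r3 = 20.

20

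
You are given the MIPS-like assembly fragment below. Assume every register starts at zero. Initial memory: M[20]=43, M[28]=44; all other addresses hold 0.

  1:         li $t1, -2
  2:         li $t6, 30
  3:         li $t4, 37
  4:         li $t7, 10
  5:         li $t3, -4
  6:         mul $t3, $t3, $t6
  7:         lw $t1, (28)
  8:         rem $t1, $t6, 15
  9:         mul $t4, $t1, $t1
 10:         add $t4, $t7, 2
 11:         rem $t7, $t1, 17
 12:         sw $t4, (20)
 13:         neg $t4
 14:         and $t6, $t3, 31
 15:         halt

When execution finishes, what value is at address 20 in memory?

12

after li $t1, -2: $t1=-2
after li $t6, 30: $t6=30
after li $t4, 37: $t4=37
after li $t7, 10: $t7=10
after li $t3, -4: $t3=-4
after mul $t3, $t3, $t6: $t3=(-4)*30=-120
after lw $t1, (28): $t1=M[28]=44
after rem $t1, $t6, 15: $t1=30%15=0
after mul $t4, $t1, $t1: $t4=0*0=0
after add $t4, $t7, 2: $t4=10+2=12
after rem $t7, $t1, 17: $t7=0%17=0
sw $t4, (20) → M[20]=12
after neg $t4: $t4=-(12)=-12
after and $t6, $t3, 31: $t6=(-120)&31=8
halt.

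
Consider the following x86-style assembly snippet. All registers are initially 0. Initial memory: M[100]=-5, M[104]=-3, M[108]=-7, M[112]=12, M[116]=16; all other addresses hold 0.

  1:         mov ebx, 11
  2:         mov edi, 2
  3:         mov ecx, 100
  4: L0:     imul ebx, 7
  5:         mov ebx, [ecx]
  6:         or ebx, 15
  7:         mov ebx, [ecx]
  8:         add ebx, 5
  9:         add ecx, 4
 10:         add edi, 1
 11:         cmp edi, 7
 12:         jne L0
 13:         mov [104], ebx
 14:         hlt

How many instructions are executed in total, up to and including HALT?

ebx=11
edi=2
ecx=100
ebx=11*7=77
ebx=M[100]=-5
ebx=(-5)|15=-1
ebx=M[100]=-5
ebx=(-5)+5=0
ecx=100+4=104
edi=2+1=3
cmp edi, 7  (cmp 3,7)
jne L0: taken
ebx=0*7=0
ebx=M[104]=-3
ebx=(-3)|15=-1
ebx=M[104]=-3
ebx=(-3)+5=2
ecx=104+4=108
edi=3+1=4
cmp edi, 7  (cmp 4,7)
jne L0: taken
ebx=2*7=14
ebx=M[108]=-7
ebx=(-7)|15=-1
ebx=M[108]=-7
ebx=(-7)+5=-2
ecx=108+4=112
edi=4+1=5
cmp edi, 7  (cmp 5,7)
jne L0: taken
ebx=(-2)*7=-14
ebx=M[112]=12
ebx=12|15=15
ebx=M[112]=12
ebx=12+5=17
ecx=112+4=116
edi=5+1=6
cmp edi, 7  (cmp 6,7)
jne L0: taken
ebx=17*7=119
ebx=M[116]=16
ebx=16|15=31
ebx=M[116]=16
ebx=16+5=21
ecx=116+4=120
edi=6+1=7
cmp edi, 7  (cmp 7,7)
jne L0: not taken
mov [104], ebx → M[104]=21
halt.
Total executed instructions: 50.

50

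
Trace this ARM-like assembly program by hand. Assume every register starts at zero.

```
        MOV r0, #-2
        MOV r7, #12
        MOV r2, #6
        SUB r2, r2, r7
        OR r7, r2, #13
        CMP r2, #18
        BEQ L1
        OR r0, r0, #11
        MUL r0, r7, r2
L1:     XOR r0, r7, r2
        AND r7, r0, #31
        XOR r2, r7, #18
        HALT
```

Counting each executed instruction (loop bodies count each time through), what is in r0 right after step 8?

-1

r0=-2
r7=12
r2=6
r2=6-12=-6
r7=(-6)|13=-1
CMP r2, #18  (cmp -6,18)
BEQ L1: not taken
r0=(-2)|11=-1
After step 8: r0 = -1.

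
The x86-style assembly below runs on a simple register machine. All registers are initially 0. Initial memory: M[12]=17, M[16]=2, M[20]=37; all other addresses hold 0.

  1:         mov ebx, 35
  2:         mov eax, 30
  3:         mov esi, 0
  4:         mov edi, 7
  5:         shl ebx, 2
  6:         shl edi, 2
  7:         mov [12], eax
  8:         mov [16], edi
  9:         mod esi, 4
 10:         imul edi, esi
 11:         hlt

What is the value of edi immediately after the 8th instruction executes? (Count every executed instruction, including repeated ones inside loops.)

28

mov ebx, 35 → ebx=35
mov eax, 30 → eax=30
mov esi, 0 → esi=0
mov edi, 7 → edi=7
shl ebx, 2 → ebx=35<<2=140
shl edi, 2 → edi=7<<2=28
mov [12], eax → M[12]=30
mov [16], edi → M[16]=28
After step 8: edi = 28.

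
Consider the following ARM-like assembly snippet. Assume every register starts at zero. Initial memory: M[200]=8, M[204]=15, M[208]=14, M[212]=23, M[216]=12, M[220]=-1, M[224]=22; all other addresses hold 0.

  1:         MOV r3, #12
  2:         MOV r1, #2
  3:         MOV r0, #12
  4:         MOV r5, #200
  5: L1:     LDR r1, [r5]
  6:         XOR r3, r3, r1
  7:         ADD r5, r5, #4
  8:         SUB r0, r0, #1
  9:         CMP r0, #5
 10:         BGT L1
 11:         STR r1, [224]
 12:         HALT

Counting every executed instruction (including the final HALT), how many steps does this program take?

MOV r3, #12 → r3=12
MOV r1, #2 → r1=2
MOV r0, #12 → r0=12
MOV r5, #200 → r5=200
LDR r1, [r5] → r1=M[200]=8
XOR r3, r3, r1 → r3=12^8=4
ADD r5, r5, #4 → r5=200+4=204
SUB r0, r0, #1 → r0=12-1=11
CMP r0, #5  (cmp 11,5)
BGT L1: taken
LDR r1, [r5] → r1=M[204]=15
XOR r3, r3, r1 → r3=4^15=11
ADD r5, r5, #4 → r5=204+4=208
SUB r0, r0, #1 → r0=11-1=10
CMP r0, #5  (cmp 10,5)
BGT L1: taken
LDR r1, [r5] → r1=M[208]=14
XOR r3, r3, r1 → r3=11^14=5
ADD r5, r5, #4 → r5=208+4=212
SUB r0, r0, #1 → r0=10-1=9
CMP r0, #5  (cmp 9,5)
BGT L1: taken
LDR r1, [r5] → r1=M[212]=23
XOR r3, r3, r1 → r3=5^23=18
ADD r5, r5, #4 → r5=212+4=216
SUB r0, r0, #1 → r0=9-1=8
CMP r0, #5  (cmp 8,5)
BGT L1: taken
LDR r1, [r5] → r1=M[216]=12
XOR r3, r3, r1 → r3=18^12=30
ADD r5, r5, #4 → r5=216+4=220
SUB r0, r0, #1 → r0=8-1=7
CMP r0, #5  (cmp 7,5)
BGT L1: taken
LDR r1, [r5] → r1=M[220]=-1
XOR r3, r3, r1 → r3=30^(-1)=-31
ADD r5, r5, #4 → r5=220+4=224
SUB r0, r0, #1 → r0=7-1=6
CMP r0, #5  (cmp 6,5)
BGT L1: taken
LDR r1, [r5] → r1=M[224]=22
XOR r3, r3, r1 → r3=(-31)^22=-9
ADD r5, r5, #4 → r5=224+4=228
SUB r0, r0, #1 → r0=6-1=5
CMP r0, #5  (cmp 5,5)
BGT L1: not taken
STR r1, [224] → M[224]=22
halt.
Total executed instructions: 48.

48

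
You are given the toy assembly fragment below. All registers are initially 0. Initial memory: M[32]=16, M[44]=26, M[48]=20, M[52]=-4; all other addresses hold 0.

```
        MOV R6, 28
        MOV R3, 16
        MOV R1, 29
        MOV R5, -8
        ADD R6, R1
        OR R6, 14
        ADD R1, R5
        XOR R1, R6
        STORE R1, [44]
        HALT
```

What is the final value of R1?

R6=28
R3=16
R1=29
R5=-8
R6=28+29=57
R6=57|14=63
R1=29+(-8)=21
R1=21^63=42
STORE R1, [44] → M[44]=42
halt.

42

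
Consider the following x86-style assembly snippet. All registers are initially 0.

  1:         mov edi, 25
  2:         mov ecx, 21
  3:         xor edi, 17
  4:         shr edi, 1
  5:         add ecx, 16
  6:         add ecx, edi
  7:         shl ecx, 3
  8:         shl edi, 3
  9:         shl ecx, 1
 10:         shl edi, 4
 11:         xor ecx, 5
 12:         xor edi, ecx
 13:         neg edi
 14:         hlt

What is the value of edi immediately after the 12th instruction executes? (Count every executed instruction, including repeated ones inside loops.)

after mov edi, 25: edi=25
after mov ecx, 21: ecx=21
after xor edi, 17: edi=25^17=8
after shr edi, 1: edi=8>>1=4
after add ecx, 16: ecx=21+16=37
after add ecx, edi: ecx=37+4=41
after shl ecx, 3: ecx=41<<3=328
after shl edi, 3: edi=4<<3=32
after shl ecx, 1: ecx=328<<1=656
after shl edi, 4: edi=32<<4=512
after xor ecx, 5: ecx=656^5=661
after xor edi, ecx: edi=512^661=149
After step 12: edi = 149.

149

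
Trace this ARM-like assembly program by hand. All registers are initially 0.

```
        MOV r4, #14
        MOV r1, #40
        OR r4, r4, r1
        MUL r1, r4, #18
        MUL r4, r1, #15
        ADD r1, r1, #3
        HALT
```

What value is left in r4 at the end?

12420

MOV r4, #14 → r4=14
MOV r1, #40 → r1=40
OR r4, r4, r1 → r4=14|40=46
MUL r1, r4, #18 → r1=46*18=828
MUL r4, r1, #15 → r4=828*15=12420
ADD r1, r1, #3 → r1=828+3=831
halt.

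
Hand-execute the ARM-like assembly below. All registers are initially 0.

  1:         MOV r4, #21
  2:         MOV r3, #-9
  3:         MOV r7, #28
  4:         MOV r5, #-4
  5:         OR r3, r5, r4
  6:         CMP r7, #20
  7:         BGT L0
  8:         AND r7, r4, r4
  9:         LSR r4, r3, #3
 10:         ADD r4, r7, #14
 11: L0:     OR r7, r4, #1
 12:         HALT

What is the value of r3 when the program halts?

MOV r4, #21 → r4=21
MOV r3, #-9 → r3=-9
MOV r7, #28 → r7=28
MOV r5, #-4 → r5=-4
OR r3, r5, r4 → r3=(-4)|21=-3
CMP r7, #20  (cmp 28,20)
BGT L0: taken
OR r7, r4, #1 → r7=21|1=21
halt.

-3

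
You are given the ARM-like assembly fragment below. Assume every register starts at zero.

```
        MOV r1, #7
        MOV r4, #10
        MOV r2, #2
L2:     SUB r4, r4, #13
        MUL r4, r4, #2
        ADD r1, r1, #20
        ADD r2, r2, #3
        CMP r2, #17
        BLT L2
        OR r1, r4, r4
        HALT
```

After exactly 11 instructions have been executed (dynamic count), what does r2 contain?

r1=7
r4=10
r2=2
r4=10-13=-3
r4=(-3)*2=-6
r1=7+20=27
r2=2+3=5
CMP r2, #17  (cmp 5,17)
BLT L2: taken
r4=(-6)-13=-19
r4=(-19)*2=-38
After step 11: r2 = 5.

5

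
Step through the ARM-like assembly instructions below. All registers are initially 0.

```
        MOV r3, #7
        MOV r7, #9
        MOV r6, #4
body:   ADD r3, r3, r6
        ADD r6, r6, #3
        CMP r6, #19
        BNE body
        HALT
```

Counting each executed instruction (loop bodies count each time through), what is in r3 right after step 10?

r3=7
r7=9
r6=4
r3=7+4=11
r6=4+3=7
CMP r6, #19  (cmp 7,19)
BNE body: taken
r3=11+7=18
r6=7+3=10
CMP r6, #19  (cmp 10,19)
After step 10: r3 = 18.

18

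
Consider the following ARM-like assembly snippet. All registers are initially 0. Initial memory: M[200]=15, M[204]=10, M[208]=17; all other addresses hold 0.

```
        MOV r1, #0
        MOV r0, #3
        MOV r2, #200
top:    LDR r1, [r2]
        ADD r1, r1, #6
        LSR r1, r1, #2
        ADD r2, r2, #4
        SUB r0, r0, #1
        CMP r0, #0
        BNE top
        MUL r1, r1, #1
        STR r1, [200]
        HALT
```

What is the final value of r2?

after MOV r1, #0: r1=0
after MOV r0, #3: r0=3
after MOV r2, #200: r2=200
after LDR r1, [r2]: r1=M[200]=15
after ADD r1, r1, #6: r1=15+6=21
after LSR r1, r1, #2: r1=21>>2=5
after ADD r2, r2, #4: r2=200+4=204
after SUB r0, r0, #1: r0=3-1=2
CMP r0, #0  (cmp 2,0)
BNE top: taken
after LDR r1, [r2]: r1=M[204]=10
after ADD r1, r1, #6: r1=10+6=16
after LSR r1, r1, #2: r1=16>>2=4
after ADD r2, r2, #4: r2=204+4=208
after SUB r0, r0, #1: r0=2-1=1
CMP r0, #0  (cmp 1,0)
BNE top: taken
after LDR r1, [r2]: r1=M[208]=17
after ADD r1, r1, #6: r1=17+6=23
after LSR r1, r1, #2: r1=23>>2=5
after ADD r2, r2, #4: r2=208+4=212
after SUB r0, r0, #1: r0=1-1=0
CMP r0, #0  (cmp 0,0)
BNE top: not taken
after MUL r1, r1, #1: r1=5*1=5
STR r1, [200] → M[200]=5
halt.

212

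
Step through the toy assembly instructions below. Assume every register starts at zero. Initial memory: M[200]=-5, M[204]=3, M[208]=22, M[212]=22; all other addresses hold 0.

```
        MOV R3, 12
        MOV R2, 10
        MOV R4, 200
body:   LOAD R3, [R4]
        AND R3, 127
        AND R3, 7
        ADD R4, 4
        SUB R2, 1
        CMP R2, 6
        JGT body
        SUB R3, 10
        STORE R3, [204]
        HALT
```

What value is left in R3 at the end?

-4

MOV R3, 12 → R3=12
MOV R2, 10 → R2=10
MOV R4, 200 → R4=200
LOAD R3, [R4] → R3=M[200]=-5
AND R3, 127 → R3=(-5)&127=123
AND R3, 7 → R3=123&7=3
ADD R4, 4 → R4=200+4=204
SUB R2, 1 → R2=10-1=9
CMP R2, 6  (cmp 9,6)
JGT body: taken
LOAD R3, [R4] → R3=M[204]=3
AND R3, 127 → R3=3&127=3
AND R3, 7 → R3=3&7=3
ADD R4, 4 → R4=204+4=208
SUB R2, 1 → R2=9-1=8
CMP R2, 6  (cmp 8,6)
JGT body: taken
LOAD R3, [R4] → R3=M[208]=22
AND R3, 127 → R3=22&127=22
AND R3, 7 → R3=22&7=6
ADD R4, 4 → R4=208+4=212
SUB R2, 1 → R2=8-1=7
CMP R2, 6  (cmp 7,6)
JGT body: taken
LOAD R3, [R4] → R3=M[212]=22
AND R3, 127 → R3=22&127=22
AND R3, 7 → R3=22&7=6
ADD R4, 4 → R4=212+4=216
SUB R2, 1 → R2=7-1=6
CMP R2, 6  (cmp 6,6)
JGT body: not taken
SUB R3, 10 → R3=6-10=-4
STORE R3, [204] → M[204]=-4
halt.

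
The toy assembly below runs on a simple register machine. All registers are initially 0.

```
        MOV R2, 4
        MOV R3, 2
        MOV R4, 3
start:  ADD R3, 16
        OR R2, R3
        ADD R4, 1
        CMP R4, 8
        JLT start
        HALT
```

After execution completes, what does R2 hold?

118

R2=4
R3=2
R4=3
R3=2+16=18
R2=4|18=22
R4=3+1=4
CMP R4, 8  (cmp 4,8)
JLT start: taken
R3=18+16=34
R2=22|34=54
R4=4+1=5
CMP R4, 8  (cmp 5,8)
JLT start: taken
R3=34+16=50
R2=54|50=54
R4=5+1=6
CMP R4, 8  (cmp 6,8)
JLT start: taken
R3=50+16=66
R2=54|66=118
R4=6+1=7
CMP R4, 8  (cmp 7,8)
JLT start: taken
R3=66+16=82
R2=118|82=118
R4=7+1=8
CMP R4, 8  (cmp 8,8)
JLT start: not taken
halt.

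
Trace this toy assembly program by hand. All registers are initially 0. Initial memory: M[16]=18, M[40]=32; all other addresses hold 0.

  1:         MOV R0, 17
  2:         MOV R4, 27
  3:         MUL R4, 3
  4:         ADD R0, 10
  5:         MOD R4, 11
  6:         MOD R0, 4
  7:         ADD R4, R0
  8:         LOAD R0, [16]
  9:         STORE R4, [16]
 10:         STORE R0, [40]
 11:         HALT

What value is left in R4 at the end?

7

MOV R0, 17 → R0=17
MOV R4, 27 → R4=27
MUL R4, 3 → R4=27*3=81
ADD R0, 10 → R0=17+10=27
MOD R4, 11 → R4=81%11=4
MOD R0, 4 → R0=27%4=3
ADD R4, R0 → R4=4+3=7
LOAD R0, [16] → R0=M[16]=18
STORE R4, [16] → M[16]=7
STORE R0, [40] → M[40]=18
halt.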